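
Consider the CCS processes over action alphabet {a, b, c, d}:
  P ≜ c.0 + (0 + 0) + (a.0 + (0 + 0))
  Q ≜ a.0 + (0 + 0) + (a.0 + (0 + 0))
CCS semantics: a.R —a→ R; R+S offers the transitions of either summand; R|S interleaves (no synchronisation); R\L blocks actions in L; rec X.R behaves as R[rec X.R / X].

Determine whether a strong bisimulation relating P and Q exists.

P ≁ Q

LTS(P): 2 reachable states
  p0 = c.0 + (0 + 0) + (a.0 + (0 + 0)) ⊢ =a=> p1, =c=> p1
  p1 = 0 ⊢ stopped
LTS(Q): 2 reachable states
  q0 = a.0 + (0 + 0) + (a.0 + (0 + 0)) ⊢ =a=> q1
  q1 = 0 ⊢ stopped
Partition-refinement fixed point:
  B0 = {p0}
  B1 = {p1, q1}
  B2 = {q0}
p0 ∈ B0, q0 ∈ B2 → different blocks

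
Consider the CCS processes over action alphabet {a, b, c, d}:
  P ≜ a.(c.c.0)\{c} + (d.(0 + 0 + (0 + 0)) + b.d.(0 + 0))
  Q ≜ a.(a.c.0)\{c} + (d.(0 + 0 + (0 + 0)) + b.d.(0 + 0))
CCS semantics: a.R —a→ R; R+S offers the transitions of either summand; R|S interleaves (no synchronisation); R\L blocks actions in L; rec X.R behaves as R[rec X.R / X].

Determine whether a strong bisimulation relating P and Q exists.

NO

LTS(P): 5 reachable states
  u0 = a.(c.c.0)\{c} + (d.(0 + 0 + (0 + 0)) + b.d.(0 + 0)) ⊢ —a→ u1, —b→ u2, —d→ u3
  u1 = (c.c.0)\{c} ⊢ stopped
  u2 = d.(0 + 0) ⊢ —d→ u4
  u3 = 0 + 0 + (0 + 0) ⊢ stopped
  u4 = 0 + 0 ⊢ stopped
LTS(Q): 6 reachable states
  v0 = a.(a.c.0)\{c} + (d.(0 + 0 + (0 + 0)) + b.d.(0 + 0)) ⊢ —a→ v1, —b→ v2, —d→ v3
  v1 = (a.c.0)\{c} ⊢ —a→ v4
  v2 = d.(0 + 0) ⊢ —d→ v5
  v3 = 0 + 0 + (0 + 0) ⊢ stopped
  v4 = (c.0)\{c} ⊢ stopped
  v5 = 0 + 0 ⊢ stopped
Partition-refinement fixed point:
  B0 = {u0}
  B1 = {u1, u3, u4, v3, v4, v5}
  B2 = {u2, v2}
  B3 = {v0}
  B4 = {v1}
u0 ∈ B0, v0 ∈ B3 → different blocks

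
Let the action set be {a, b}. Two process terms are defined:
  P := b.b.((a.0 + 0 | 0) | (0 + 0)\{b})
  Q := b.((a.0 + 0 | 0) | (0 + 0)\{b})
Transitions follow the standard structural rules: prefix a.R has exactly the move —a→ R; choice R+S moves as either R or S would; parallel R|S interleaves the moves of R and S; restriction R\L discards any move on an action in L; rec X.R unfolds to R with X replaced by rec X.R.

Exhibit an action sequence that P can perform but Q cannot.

bb

Reachable graph of P (4 states):
  m0 = b.b.((a.0 + 0 | 0) | (0 + 0)\{b}) has moves --b--▸ m1
  m1 = b.((a.0 + 0 | 0) | (0 + 0)\{b}) has moves --b--▸ m2
  m2 = (a.0 + 0 | 0) | (0 + 0)\{b} has moves --a--▸ m3
  m3 = 0 | (0 + 0)\{b} has moves (no moves)
Reachable graph of Q (3 states):
  n0 = b.((a.0 + 0 | 0) | (0 + 0)\{b}) has moves --b--▸ n1
  n1 = (a.0 + 0 | 0) | (0 + 0)\{b} has moves --a--▸ n2
  n2 = 0 | (0 + 0)\{b} has moves (no moves)
Run σ = ⟨bb⟩ on P: start {m0}
  step 1 (b): {m1}
  step 2 (b): {m2}
  P completes σ.
Run σ = ⟨bb⟩ on Q: start {n0}
  step 1 (b): {n1}
  step 2 (b): ∅ (Q stuck)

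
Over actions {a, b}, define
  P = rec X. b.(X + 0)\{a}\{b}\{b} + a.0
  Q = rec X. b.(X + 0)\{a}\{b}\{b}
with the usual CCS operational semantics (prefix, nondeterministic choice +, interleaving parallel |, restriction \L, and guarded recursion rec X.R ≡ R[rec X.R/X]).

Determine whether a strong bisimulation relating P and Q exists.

P's transition system — 3 states:
  m0 = rec X. b.(X + 0)\{a}\{b}\{b} + a.0 :: -a-> m1, -b-> m2
  m1 = 0 :: stopped
  m2 = ((rec X. b.(X + 0)\{a}\{b}\{b} + a.0) + 0)\{a}\{b}\{b} :: stopped
Q's transition system — 2 states:
  n0 = rec X. b.(X + 0)\{a}\{b}\{b} :: -b-> n1
  n1 = ((rec X. b.(X + 0)\{a}\{b}\{b}) + 0)\{a}\{b}\{b} :: stopped
Bisimilarity quotient blocks:
  B0 = {m0}
  B1 = {m1, m2, n1}
  B2 = {n0}
m0 ∈ B0, n0 ∈ B2 → different blocks

P ≁ Q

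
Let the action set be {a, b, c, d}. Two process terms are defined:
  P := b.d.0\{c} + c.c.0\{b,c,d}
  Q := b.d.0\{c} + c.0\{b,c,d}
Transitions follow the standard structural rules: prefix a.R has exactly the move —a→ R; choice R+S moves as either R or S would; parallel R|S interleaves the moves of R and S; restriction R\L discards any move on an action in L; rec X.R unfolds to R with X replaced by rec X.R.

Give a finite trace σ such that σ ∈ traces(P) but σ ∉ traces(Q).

P's transition system — 5 states:
  p0 = b.d.0\{c} + c.c.0\{b,c,d} ⊢ ··b··> p1, ··c··> p2
  p1 = d.0\{c} ⊢ ··d··> p3
  p2 = c.0\{b,c,d} ⊢ ··c··> p4
  p3 = 0\{c} ⊢ (no moves)
  p4 = 0\{b,c,d} ⊢ (no moves)
Q's transition system — 4 states:
  q0 = b.d.0\{c} + c.0\{b,c,d} ⊢ ··b··> q1, ··c··> q2
  q1 = d.0\{c} ⊢ ··d··> q3
  q2 = 0\{b,c,d} ⊢ (no moves)
  q3 = 0\{c} ⊢ (no moves)
Trace ⟨cc⟩ through P, begin at {p0}:
  after c @ step 1: {p2}
  after c @ step 2: {p4}
  P completes σ.
Trace ⟨cc⟩ through Q, begin at {q0}:
  after c @ step 1: {q2}
  after c @ step 2: ∅ (Q stuck)

cc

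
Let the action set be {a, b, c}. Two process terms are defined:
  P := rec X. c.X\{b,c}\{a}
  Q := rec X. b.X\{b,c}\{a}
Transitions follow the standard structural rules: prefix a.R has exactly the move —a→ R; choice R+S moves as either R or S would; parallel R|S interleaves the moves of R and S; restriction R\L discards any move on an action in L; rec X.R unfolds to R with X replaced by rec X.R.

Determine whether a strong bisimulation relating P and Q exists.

Reachable graph of P (2 states):
  m0 = rec X. c.X\{b,c}\{a} has moves —c→ m1
  m1 = (rec X. c.X\{b,c}\{a})\{b,c}\{a} has moves ∅
Reachable graph of Q (2 states):
  n0 = rec X. b.X\{b,c}\{a} has moves —b→ n1
  n1 = (rec X. b.X\{b,c}\{a})\{b,c}\{a} has moves ∅
Partition-refinement fixed point:
  B0 = {m0}
  B1 = {m1, n1}
  B2 = {n0}
m0 ∈ B0, n0 ∈ B2 → different blocks

NO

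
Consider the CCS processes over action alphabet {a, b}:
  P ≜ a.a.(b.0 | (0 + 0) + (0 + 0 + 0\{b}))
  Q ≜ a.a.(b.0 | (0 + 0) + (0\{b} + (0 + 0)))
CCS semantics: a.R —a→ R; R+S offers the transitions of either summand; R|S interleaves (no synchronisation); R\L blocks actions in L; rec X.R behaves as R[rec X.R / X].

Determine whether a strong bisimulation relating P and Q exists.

P's transition system — 4 states:
  m0 = a.a.(b.0 | (0 + 0) + (0 + 0 + 0\{b})) ⊢ ··a··> m1
  m1 = a.(b.0 | (0 + 0) + (0 + 0 + 0\{b})) ⊢ ··a··> m2
  m2 = b.0 | (0 + 0) + (0 + 0 + 0\{b}) ⊢ ··b··> m3
  m3 = 0 | (0 + 0) ⊢ ·
Q's transition system — 4 states:
  n0 = a.a.(b.0 | (0 + 0) + (0\{b} + (0 + 0))) ⊢ ··a··> n1
  n1 = a.(b.0 | (0 + 0) + (0\{b} + (0 + 0))) ⊢ ··a··> n2
  n2 = b.0 | (0 + 0) + (0\{b} + (0 + 0)) ⊢ ··b··> n3
  n3 = 0 | (0 + 0) ⊢ ·
Coarsest stable partition (strong bisimilarity classes):
  B0 = {m0, n0}
  B1 = {m1, n1}
  B2 = {m2, n2}
  B3 = {m3, n3}
m0 ∈ B0, n0 ∈ B0 → same block

bisimilar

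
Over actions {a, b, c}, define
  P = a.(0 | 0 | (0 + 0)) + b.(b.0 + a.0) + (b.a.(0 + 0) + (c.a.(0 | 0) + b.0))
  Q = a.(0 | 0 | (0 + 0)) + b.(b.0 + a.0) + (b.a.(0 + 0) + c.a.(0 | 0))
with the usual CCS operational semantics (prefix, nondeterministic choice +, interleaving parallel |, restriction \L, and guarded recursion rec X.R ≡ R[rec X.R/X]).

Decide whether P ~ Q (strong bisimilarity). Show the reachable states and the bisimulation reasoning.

P ≁ Q

P's transition system — 8 states:
  p0 = a.(0 | 0 | (0 + 0)) + b.(b.0 + a.0) + (b.a.(0 + 0) + (c.a.(0 | 0) + b.0)) ⊢ ··a··> p1, ··b··> p2, ··b··> p3, ··b··> p4, ··c··> p5
  p1 = 0 | 0 | (0 + 0) ⊢ ∅
  p2 = 0 ⊢ ∅
  p3 = a.(0 + 0) ⊢ ··a··> p6
  p4 = b.0 + a.0 ⊢ ··a··> p2, ··b··> p2
  p5 = a.(0 | 0) ⊢ ··a··> p7
  p6 = 0 + 0 ⊢ ∅
  p7 = 0 | 0 ⊢ ∅
Q's transition system — 8 states:
  q0 = a.(0 | 0 | (0 + 0)) + b.(b.0 + a.0) + (b.a.(0 + 0) + c.a.(0 | 0)) ⊢ ··a··> q1, ··b··> q2, ··b··> q3, ··c··> q4
  q1 = 0 | 0 | (0 + 0) ⊢ ∅
  q2 = a.(0 + 0) ⊢ ··a··> q5
  q3 = b.0 + a.0 ⊢ ··a··> q6, ··b··> q6
  q4 = a.(0 | 0) ⊢ ··a··> q7
  q5 = 0 + 0 ⊢ ∅
  q6 = 0 ⊢ ∅
  q7 = 0 | 0 ⊢ ∅
Partition-refinement fixed point:
  B0 = {p0}
  B1 = {p1, p2, p6, p7, q1, q5, q6, q7}
  B2 = {p3, p5, q2, q4}
  B3 = {p4, q3}
  B4 = {q0}
p0 ∈ B0, q0 ∈ B4 → different blocks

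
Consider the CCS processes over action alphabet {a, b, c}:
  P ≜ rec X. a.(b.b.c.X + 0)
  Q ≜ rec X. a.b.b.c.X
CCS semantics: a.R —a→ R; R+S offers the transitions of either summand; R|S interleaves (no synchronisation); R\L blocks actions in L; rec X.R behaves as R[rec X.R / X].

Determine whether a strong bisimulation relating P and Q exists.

LTS(P): 4 reachable states
  u0 = rec X. a.(b.b.c.X + 0) :: ··a··> u1
  u1 = b.b.c.(rec X. a.(b.b.c.X + 0)) + 0 :: ··b··> u2
  u2 = b.c.(rec X. a.(b.b.c.X + 0)) :: ··b··> u3
  u3 = c.(rec X. a.(b.b.c.X + 0)) :: ··c··> u0
LTS(Q): 4 reachable states
  v0 = rec X. a.b.b.c.X :: ··a··> v1
  v1 = b.b.c.(rec X. a.b.b.c.X) :: ··b··> v2
  v2 = b.c.(rec X. a.b.b.c.X) :: ··b··> v3
  v3 = c.(rec X. a.b.b.c.X) :: ··c··> v0
Bisimilarity quotient blocks:
  B0 = {u0, v0}
  B1 = {u1, v1}
  B2 = {u2, v2}
  B3 = {u3, v3}
u0 ∈ B0, v0 ∈ B0 → same block

P ~ Q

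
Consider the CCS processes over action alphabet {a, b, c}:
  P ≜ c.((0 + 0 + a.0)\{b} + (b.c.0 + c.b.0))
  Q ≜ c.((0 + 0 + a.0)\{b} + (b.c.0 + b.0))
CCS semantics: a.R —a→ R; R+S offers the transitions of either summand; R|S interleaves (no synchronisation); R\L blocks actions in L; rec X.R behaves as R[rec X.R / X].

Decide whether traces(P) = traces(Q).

LTS(P): 6 reachable states
  s0 = c.((0 + 0 + a.0)\{b} + (b.c.0 + c.b.0)) :: =c=> s1
  s1 = (0 + 0 + a.0)\{b} + (b.c.0 + c.b.0) :: =a=> s2, =b=> s3, =c=> s4
  s2 = 0\{b} :: ·
  s3 = c.0 :: =c=> s5
  s4 = b.0 :: =b=> s5
  s5 = 0 :: ·
LTS(Q): 5 reachable states
  t0 = c.((0 + 0 + a.0)\{b} + (b.c.0 + b.0)) :: =c=> t1
  t1 = (0 + 0 + a.0)\{b} + (b.c.0 + b.0) :: =a=> t2, =b=> t3, =b=> t4
  t2 = 0\{b} :: ·
  t3 = 0 :: ·
  t4 = c.0 :: =c=> t3
Run σ = ⟨cc⟩ on P: start {s0}
  step 1 (c): {s1}
  step 2 (c): {s4}
  ✓ P
Run σ = ⟨cc⟩ on Q: start {t0}
  step 1 (c): {t1}
  step 2 (c): ∅  — Q cannot continue

trace-distinct — witness ⟨cc⟩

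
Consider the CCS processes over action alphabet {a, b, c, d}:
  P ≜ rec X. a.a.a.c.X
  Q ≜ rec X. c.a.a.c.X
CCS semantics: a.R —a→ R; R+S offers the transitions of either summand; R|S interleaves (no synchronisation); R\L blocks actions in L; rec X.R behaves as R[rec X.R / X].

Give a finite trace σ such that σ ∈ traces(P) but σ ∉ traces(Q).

a

P's transition system — 4 states:
  s0 = rec X. a.a.a.c.X ⊢ --a--▸ s1
  s1 = a.a.c.(rec X. a.a.a.c.X) ⊢ --a--▸ s2
  s2 = a.c.(rec X. a.a.a.c.X) ⊢ --a--▸ s3
  s3 = c.(rec X. a.a.a.c.X) ⊢ --c--▸ s0
Q's transition system — 4 states:
  t0 = rec X. c.a.a.c.X ⊢ --c--▸ t1
  t1 = a.a.c.(rec X. c.a.a.c.X) ⊢ --a--▸ t2
  t2 = a.c.(rec X. c.a.a.c.X) ⊢ --a--▸ t3
  t3 = c.(rec X. c.a.a.c.X) ⊢ --c--▸ t0
Run σ = ⟨a⟩ on P: start {s0}
  after a @ step 1: {s1}
  — P admits the full trace.
Run σ = ⟨a⟩ on Q: start {t0}
  after a @ step 1: ∅ (Q stuck)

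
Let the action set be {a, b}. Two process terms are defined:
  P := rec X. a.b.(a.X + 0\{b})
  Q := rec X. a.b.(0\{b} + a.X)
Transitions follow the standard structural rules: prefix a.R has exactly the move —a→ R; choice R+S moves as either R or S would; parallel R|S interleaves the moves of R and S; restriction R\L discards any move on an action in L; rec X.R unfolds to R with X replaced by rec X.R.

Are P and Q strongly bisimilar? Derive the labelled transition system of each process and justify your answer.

YES

LTS(P): 3 reachable states
  u0 = rec X. a.b.(a.X + 0\{b}) | -a-> u1
  u1 = b.(a.(rec X. a.b.(a.X + 0\{b})) + 0\{b}) | -b-> u2
  u2 = a.(rec X. a.b.(a.X + 0\{b})) + 0\{b} | -a-> u0
LTS(Q): 3 reachable states
  v0 = rec X. a.b.(0\{b} + a.X) | -a-> v1
  v1 = b.(0\{b} + a.(rec X. a.b.(0\{b} + a.X))) | -b-> v2
  v2 = 0\{b} + a.(rec X. a.b.(0\{b} + a.X)) | -a-> v0
Partition-refinement fixed point:
  B0 = {u0, v0}
  B1 = {u1, v1}
  B2 = {u2, v2}
u0 ∈ B0, v0 ∈ B0 → same block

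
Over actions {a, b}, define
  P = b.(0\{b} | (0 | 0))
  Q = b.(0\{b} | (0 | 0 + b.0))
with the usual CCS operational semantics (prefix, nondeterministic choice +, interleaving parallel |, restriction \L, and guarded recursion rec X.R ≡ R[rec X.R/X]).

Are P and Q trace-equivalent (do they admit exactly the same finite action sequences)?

NO — witness ⟨bb⟩

P's transition system — 2 states:
  s0 = b.(0\{b} | (0 | 0)) :: -b-> s1
  s1 = 0\{b} | (0 | 0) :: ∅
Q's transition system — 3 states:
  t0 = b.(0\{b} | (0 | 0 + b.0)) :: -b-> t1
  t1 = 0\{b} | (0 | 0 + b.0) :: -b-> t2
  t2 = 0\{b} | 0 :: ∅
Executing bb from Q (initial set {t0}):
  step 1 (b): {t1}
  step 2 (b): {t2}
  ✓ Q
Executing bb from P (initial set {s0}):
  step 1 (b): {s1}
  step 2 (b): ∅ (P stuck)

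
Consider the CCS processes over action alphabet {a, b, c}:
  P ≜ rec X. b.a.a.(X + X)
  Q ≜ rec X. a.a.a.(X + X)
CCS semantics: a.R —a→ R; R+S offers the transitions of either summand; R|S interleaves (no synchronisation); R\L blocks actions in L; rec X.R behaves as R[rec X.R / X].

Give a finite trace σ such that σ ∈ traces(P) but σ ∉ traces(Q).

P's transition system — 4 states:
  m0 = rec X. b.a.a.(X + X) :: =b=> m1
  m1 = a.a.((rec X. b.a.a.(X + X)) + (rec X. b.a.a.(X + X))) :: =a=> m2
  m2 = a.((rec X. b.a.a.(X + X)) + (rec X. b.a.a.(X + X))) :: =a=> m3
  m3 = (rec X. b.a.a.(X + X)) + (rec X. b.a.a.(X + X)) :: =b=> m1
Q's transition system — 4 states:
  n0 = rec X. a.a.a.(X + X) :: =a=> n1
  n1 = a.a.((rec X. a.a.a.(X + X)) + (rec X. a.a.a.(X + X))) :: =a=> n2
  n2 = a.((rec X. a.a.a.(X + X)) + (rec X. a.a.a.(X + X))) :: =a=> n3
  n3 = (rec X. a.a.a.(X + X)) + (rec X. a.a.a.(X + X)) :: =a=> n1
Run σ = ⟨b⟩ on P: start {m0}
  step 1 (b): {m1}
  P completes σ.
Run σ = ⟨b⟩ on Q: start {n0}
  step 1 (b): ∅  — Q cannot continue

b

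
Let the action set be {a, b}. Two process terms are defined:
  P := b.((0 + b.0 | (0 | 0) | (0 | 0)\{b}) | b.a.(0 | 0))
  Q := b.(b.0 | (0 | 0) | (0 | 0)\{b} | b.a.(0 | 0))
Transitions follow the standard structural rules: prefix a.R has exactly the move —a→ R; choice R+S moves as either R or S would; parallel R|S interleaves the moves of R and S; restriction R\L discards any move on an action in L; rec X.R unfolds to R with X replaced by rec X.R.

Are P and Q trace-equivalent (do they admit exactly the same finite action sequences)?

trace-equivalent

Reachable graph of P (7 states):
  m0 = b.((0 + b.0 | (0 | 0) | (0 | 0)\{b}) | b.a.(0 | 0)) → —b→ m1
  m1 = (0 + b.0 | (0 | 0) | (0 | 0)\{b}) | b.a.(0 | 0) → —b→ m2, —b→ m3
  m2 = (0 + b.0 | (0 | 0) | (0 | 0)\{b}) | a.(0 | 0) → —a→ m4, —b→ m5
  m3 = 0 | (0 | 0) | (0 | 0)\{b} | b.a.(0 | 0) → —b→ m5
  m4 = (0 + b.0 | (0 | 0) | (0 | 0)\{b}) | (0 | 0) → —b→ m6
  m5 = 0 | (0 | 0) | (0 | 0)\{b} | a.(0 | 0) → —a→ m6
  m6 = 0 | (0 | 0) | (0 | 0)\{b} | (0 | 0) → ∅
Reachable graph of Q (7 states):
  n0 = b.(b.0 | (0 | 0) | (0 | 0)\{b} | b.a.(0 | 0)) → —b→ n1
  n1 = b.0 | (0 | 0) | (0 | 0)\{b} | b.a.(0 | 0) → —b→ n2, —b→ n3
  n2 = 0 | (0 | 0) | (0 | 0)\{b} | b.a.(0 | 0) → —b→ n4
  n3 = b.0 | (0 | 0) | (0 | 0)\{b} | a.(0 | 0) → —a→ n5, —b→ n4
  n4 = 0 | (0 | 0) | (0 | 0)\{b} | a.(0 | 0) → —a→ n6
  n5 = b.0 | (0 | 0) | (0 | 0)\{b} | (0 | 0) → —b→ n6
  n6 = 0 | (0 | 0) | (0 | 0)\{b} | (0 | 0) → ∅
Bisimilarity quotient blocks:
  B0 = {m0, n0}
  B1 = {m1, n1}
  B2 = {m3, n2}
  B3 = {m5, n4}
  B4 = {m6, n6}
  B5 = {m2, n3}
  B6 = {m4, n5}
m0 ∈ B0, n0 ∈ B0 → same block
Bisimilar ⇒ trace-equivalent.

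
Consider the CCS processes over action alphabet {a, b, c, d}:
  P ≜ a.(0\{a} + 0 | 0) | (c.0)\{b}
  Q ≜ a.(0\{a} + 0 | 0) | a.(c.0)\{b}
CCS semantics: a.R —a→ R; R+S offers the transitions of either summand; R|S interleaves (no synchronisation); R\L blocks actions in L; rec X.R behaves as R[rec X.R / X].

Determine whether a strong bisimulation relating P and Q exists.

NO

LTS(P): 4 reachable states
  s0 = a.(0\{a} + 0 | 0) | (c.0)\{b} has moves —a→ s1, —c→ s2
  s1 = (0\{a} + 0 | 0) | (c.0)\{b} has moves —c→ s3
  s2 = a.(0\{a} + 0 | 0) | 0\{b} has moves —a→ s3
  s3 = (0\{a} + 0 | 0) | 0\{b} has moves ·
LTS(Q): 6 reachable states
  t0 = a.(0\{a} + 0 | 0) | a.(c.0)\{b} has moves —a→ t1, —a→ t2
  t1 = (0\{a} + 0 | 0) | a.(c.0)\{b} has moves —a→ t3
  t2 = a.(0\{a} + 0 | 0) | (c.0)\{b} has moves —a→ t3, —c→ t4
  t3 = (0\{a} + 0 | 0) | (c.0)\{b} has moves —c→ t5
  t4 = a.(0\{a} + 0 | 0) | 0\{b} has moves —a→ t5
  t5 = (0\{a} + 0 | 0) | 0\{b} has moves ·
Coarsest stable partition (strong bisimilarity classes):
  B0 = {s0, t2}
  B1 = {s1, t3}
  B2 = {s3, t5}
  B3 = {s2, t4}
  B4 = {t0}
  B5 = {t1}
s0 ∈ B0, t0 ∈ B4 → different blocks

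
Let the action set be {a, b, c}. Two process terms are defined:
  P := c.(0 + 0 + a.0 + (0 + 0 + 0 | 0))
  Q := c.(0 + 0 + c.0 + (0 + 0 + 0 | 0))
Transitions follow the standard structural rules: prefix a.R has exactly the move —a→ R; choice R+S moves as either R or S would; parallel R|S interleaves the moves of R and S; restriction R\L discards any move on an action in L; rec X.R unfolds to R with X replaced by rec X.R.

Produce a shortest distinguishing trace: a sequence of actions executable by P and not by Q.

P's transition system — 3 states:
  s0 = c.(0 + 0 + a.0 + (0 + 0 + 0 | 0)) :: ··c··> s1
  s1 = 0 + 0 + a.0 + (0 + 0 + 0 | 0) :: ··a··> s2
  s2 = 0 :: ∅
Q's transition system — 3 states:
  t0 = c.(0 + 0 + c.0 + (0 + 0 + 0 | 0)) :: ··c··> t1
  t1 = 0 + 0 + c.0 + (0 + 0 + 0 | 0) :: ··c··> t2
  t2 = 0 :: ∅
Trace ⟨ca⟩ through P, begin at {s0}:
  step 1 (c): {s1}
  step 2 (a): {s2}
  — P admits the full trace.
Trace ⟨ca⟩ through Q, begin at {t0}:
  step 1 (c): {t1}
  step 2 (a): no successor for Q

ca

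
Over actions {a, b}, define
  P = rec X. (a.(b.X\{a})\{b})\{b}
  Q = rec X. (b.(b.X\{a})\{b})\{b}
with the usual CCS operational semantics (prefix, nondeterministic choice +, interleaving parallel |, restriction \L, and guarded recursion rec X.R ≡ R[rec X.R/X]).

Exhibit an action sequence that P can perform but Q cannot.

Reachable graph of P (2 states):
  m0 = rec X. (a.(b.X\{a})\{b})\{b} → ··a··> m1
  m1 = (b.(rec X. (a.(b.X\{a})\{b})\{b})\{a})\{b}\{b} → deadlocked
Reachable graph of Q (1 states):
  n0 = rec X. (b.(b.X\{a})\{b})\{b} → deadlocked
Run σ = ⟨a⟩ on P: start {m0}
  [1] a ⇒ {m1}
  P completes σ.
Run σ = ⟨a⟩ on Q: start {n0}
  [1] a ⇒ no successor for Q

a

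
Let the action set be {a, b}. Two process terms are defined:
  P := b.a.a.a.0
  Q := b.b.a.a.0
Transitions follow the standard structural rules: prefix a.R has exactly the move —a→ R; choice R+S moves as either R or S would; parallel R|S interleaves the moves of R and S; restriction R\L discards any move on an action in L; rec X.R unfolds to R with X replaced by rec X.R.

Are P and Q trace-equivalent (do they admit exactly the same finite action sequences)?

trace-distinct — witness ⟨ba⟩

P's transition system — 5 states:
  s0 = b.a.a.a.0 ⊢ —b→ s1
  s1 = a.a.a.0 ⊢ —a→ s2
  s2 = a.a.0 ⊢ —a→ s3
  s3 = a.0 ⊢ —a→ s4
  s4 = 0 ⊢ ∅
Q's transition system — 5 states:
  t0 = b.b.a.a.0 ⊢ —b→ t1
  t1 = b.a.a.0 ⊢ —b→ t2
  t2 = a.a.0 ⊢ —a→ t3
  t3 = a.0 ⊢ —a→ t4
  t4 = 0 ⊢ ∅
Executing ba from P (initial set {s0}):
  step 1 (b): {s1}
  step 2 (a): {s2}
  ✓ P
Executing ba from Q (initial set {t0}):
  step 1 (b): {t1}
  step 2 (a): ∅ (Q stuck)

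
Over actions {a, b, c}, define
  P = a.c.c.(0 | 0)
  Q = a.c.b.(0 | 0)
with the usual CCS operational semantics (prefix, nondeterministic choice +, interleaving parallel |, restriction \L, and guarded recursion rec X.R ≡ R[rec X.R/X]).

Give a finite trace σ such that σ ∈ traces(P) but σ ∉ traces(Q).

LTS(P): 4 reachable states
  u0 = a.c.c.(0 | 0) → ··a··> u1
  u1 = c.c.(0 | 0) → ··c··> u2
  u2 = c.(0 | 0) → ··c··> u3
  u3 = 0 | 0 → ·
LTS(Q): 4 reachable states
  v0 = a.c.b.(0 | 0) → ··a··> v1
  v1 = c.b.(0 | 0) → ··c··> v2
  v2 = b.(0 | 0) → ··b··> v3
  v3 = 0 | 0 → ·
Executing acc from P (initial set {u0}):
  step 1 (a): {u1}
  step 2 (c): {u2}
  step 3 (c): {u3}
  ✓ P
Executing acc from Q (initial set {v0}):
  step 1 (a): {v1}
  step 2 (c): {v2}
  step 3 (c): no successor for Q

acc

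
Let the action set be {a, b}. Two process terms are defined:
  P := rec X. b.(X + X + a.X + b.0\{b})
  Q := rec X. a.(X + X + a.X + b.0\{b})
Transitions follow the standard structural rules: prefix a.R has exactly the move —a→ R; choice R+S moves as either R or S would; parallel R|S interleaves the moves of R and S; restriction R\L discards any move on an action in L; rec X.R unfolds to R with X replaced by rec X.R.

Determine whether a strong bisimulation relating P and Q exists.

P ≁ Q

P's transition system — 3 states:
  u0 = rec X. b.(X + X + a.X + b.0\{b}) ⊢ --b--▸ u1
  u1 = (rec X. b.(X + X + a.X + b.0\{b})) + (rec X. b.(X + X + a.X + b.0\{b})) + a.(rec X. b.(X + X + a.X + b.0\{b})) + b.0\{b} ⊢ --a--▸ u0, --b--▸ u1, --b--▸ u2
  u2 = 0\{b} ⊢ ·
Q's transition system — 3 states:
  v0 = rec X. a.(X + X + a.X + b.0\{b}) ⊢ --a--▸ v1
  v1 = (rec X. a.(X + X + a.X + b.0\{b})) + (rec X. a.(X + X + a.X + b.0\{b})) + a.(rec X. a.(X + X + a.X + b.0\{b})) + b.0\{b} ⊢ --a--▸ v0, --a--▸ v1, --b--▸ v2
  v2 = 0\{b} ⊢ ·
Bisimilarity quotient blocks:
  B0 = {u0}
  B1 = {u1}
  B2 = {u2, v2}
  B3 = {v0}
  B4 = {v1}
u0 ∈ B0, v0 ∈ B3 → different blocks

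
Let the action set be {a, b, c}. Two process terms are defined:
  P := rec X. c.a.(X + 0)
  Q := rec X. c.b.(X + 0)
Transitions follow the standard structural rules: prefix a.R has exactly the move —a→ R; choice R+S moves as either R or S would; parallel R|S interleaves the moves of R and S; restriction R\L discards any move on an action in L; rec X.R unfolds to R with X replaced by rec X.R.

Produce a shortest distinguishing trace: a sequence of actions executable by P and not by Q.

ca

P's transition system — 3 states:
  p0 = rec X. c.a.(X + 0) → —c→ p1
  p1 = a.((rec X. c.a.(X + 0)) + 0) → —a→ p2
  p2 = (rec X. c.a.(X + 0)) + 0 → —c→ p1
Q's transition system — 3 states:
  q0 = rec X. c.b.(X + 0) → —c→ q1
  q1 = b.((rec X. c.b.(X + 0)) + 0) → —b→ q2
  q2 = (rec X. c.b.(X + 0)) + 0 → —c→ q1
Run σ = ⟨ca⟩ on P: start {p0}
  step 1 (c): {p1}
  step 2 (a): {p2}
  — P admits the full trace.
Run σ = ⟨ca⟩ on Q: start {q0}
  step 1 (c): {q1}
  step 2 (a): ∅  — Q cannot continue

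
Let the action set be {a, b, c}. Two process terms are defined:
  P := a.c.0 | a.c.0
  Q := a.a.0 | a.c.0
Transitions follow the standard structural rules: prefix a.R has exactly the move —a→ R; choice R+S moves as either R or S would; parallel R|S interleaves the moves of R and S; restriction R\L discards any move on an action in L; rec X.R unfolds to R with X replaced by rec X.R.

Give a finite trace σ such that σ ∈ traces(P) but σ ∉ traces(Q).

aacc

Reachable graph of P (9 states):
  m0 = a.c.0 | a.c.0 ⊢ ··a··> m1, ··a··> m2
  m1 = a.c.0 | c.0 ⊢ ··a··> m3, ··c··> m4
  m2 = c.0 | a.c.0 ⊢ ··a··> m3, ··c··> m5
  m3 = c.0 | c.0 ⊢ ··c··> m6, ··c··> m7
  m4 = a.c.0 | 0 ⊢ ··a··> m7
  m5 = 0 | a.c.0 ⊢ ··a··> m6
  m6 = 0 | c.0 ⊢ ··c··> m8
  m7 = c.0 | 0 ⊢ ··c··> m8
  m8 = 0 | 0 ⊢ (no moves)
Reachable graph of Q (9 states):
  n0 = a.a.0 | a.c.0 ⊢ ··a··> n1, ··a··> n2
  n1 = a.0 | a.c.0 ⊢ ··a··> n3, ··a··> n4
  n2 = a.a.0 | c.0 ⊢ ··a··> n4, ··c··> n5
  n3 = 0 | a.c.0 ⊢ ··a··> n6
  n4 = a.0 | c.0 ⊢ ··a··> n6, ··c··> n7
  n5 = a.a.0 | 0 ⊢ ··a··> n7
  n6 = 0 | c.0 ⊢ ··c··> n8
  n7 = a.0 | 0 ⊢ ··a··> n8
  n8 = 0 | 0 ⊢ (no moves)
Trace ⟨aacc⟩ through P, begin at {m0}:
  [1] a ⇒ {m1, m2}
  [2] a ⇒ {m3}
  [3] c ⇒ {m6, m7}
  [4] c ⇒ {m8}
  — P admits the full trace.
Trace ⟨aacc⟩ through Q, begin at {n0}:
  [1] a ⇒ {n1, n2}
  [2] a ⇒ {n3, n4}
  [3] c ⇒ {n7}
  [4] c ⇒ ∅  — Q cannot continue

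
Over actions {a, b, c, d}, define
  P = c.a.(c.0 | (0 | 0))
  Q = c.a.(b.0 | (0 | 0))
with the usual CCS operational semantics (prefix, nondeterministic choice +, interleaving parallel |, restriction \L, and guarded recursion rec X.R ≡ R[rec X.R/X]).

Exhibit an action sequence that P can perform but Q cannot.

cac

Reachable graph of P (4 states):
  m0 = c.a.(c.0 | (0 | 0)) | =c=> m1
  m1 = a.(c.0 | (0 | 0)) | =a=> m2
  m2 = c.0 | (0 | 0) | =c=> m3
  m3 = 0 | (0 | 0) | stopped
Reachable graph of Q (4 states):
  n0 = c.a.(b.0 | (0 | 0)) | =c=> n1
  n1 = a.(b.0 | (0 | 0)) | =a=> n2
  n2 = b.0 | (0 | 0) | =b=> n3
  n3 = 0 | (0 | 0) | stopped
Run σ = ⟨cac⟩ on P: start {m0}
  step 1 (c): {m1}
  step 2 (a): {m2}
  step 3 (c): {m3}
  — P admits the full trace.
Run σ = ⟨cac⟩ on Q: start {n0}
  step 1 (c): {n1}
  step 2 (a): {n2}
  step 3 (c): ∅  — Q cannot continue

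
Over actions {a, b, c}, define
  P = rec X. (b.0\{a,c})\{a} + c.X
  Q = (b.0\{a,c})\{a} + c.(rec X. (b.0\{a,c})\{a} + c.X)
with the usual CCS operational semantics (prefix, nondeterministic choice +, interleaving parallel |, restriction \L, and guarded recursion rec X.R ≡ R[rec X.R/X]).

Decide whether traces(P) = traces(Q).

Reachable graph of P (2 states):
  p0 = rec X. (b.0\{a,c})\{a} + c.X :: ··b··> p1, ··c··> p0
  p1 = 0\{a,c}\{a} :: deadlocked
Reachable graph of Q (3 states):
  q0 = (b.0\{a,c})\{a} + c.(rec X. (b.0\{a,c})\{a} + c.X) :: ··b··> q1, ··c··> q2
  q1 = 0\{a,c}\{a} :: deadlocked
  q2 = rec X. (b.0\{a,c})\{a} + c.X :: ··b··> q1, ··c··> q2
Bisimilarity quotient blocks:
  B0 = {p0, q0, q2}
  B1 = {p1, q1}
p0 ∈ B0, q0 ∈ B0 → same block
Bisimilar ⇒ trace-equivalent.

traces(P) = traces(Q)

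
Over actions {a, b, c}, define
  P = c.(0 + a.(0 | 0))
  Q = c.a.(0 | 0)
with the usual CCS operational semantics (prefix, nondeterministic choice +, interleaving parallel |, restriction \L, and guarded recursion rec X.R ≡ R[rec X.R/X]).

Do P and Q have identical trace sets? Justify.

traces(P) = traces(Q)

LTS(P): 3 reachable states
  u0 = c.(0 + a.(0 | 0)) has moves -c-> u1
  u1 = 0 + a.(0 | 0) has moves -a-> u2
  u2 = 0 | 0 has moves (no moves)
LTS(Q): 3 reachable states
  v0 = c.a.(0 | 0) has moves -c-> v1
  v1 = a.(0 | 0) has moves -a-> v2
  v2 = 0 | 0 has moves (no moves)
Coarsest stable partition (strong bisimilarity classes):
  B0 = {u0, v0}
  B1 = {u1, v1}
  B2 = {u2, v2}
u0 ∈ B0, v0 ∈ B0 → same block
Bisimilar ⇒ trace-equivalent.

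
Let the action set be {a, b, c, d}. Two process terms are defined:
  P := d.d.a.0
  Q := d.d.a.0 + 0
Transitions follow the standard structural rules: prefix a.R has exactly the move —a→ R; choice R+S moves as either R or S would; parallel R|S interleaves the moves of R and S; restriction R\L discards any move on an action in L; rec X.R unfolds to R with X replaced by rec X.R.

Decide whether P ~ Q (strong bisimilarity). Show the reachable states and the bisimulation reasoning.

bisimilar

Reachable graph of P (4 states):
  m0 = d.d.a.0 :: --d--▸ m1
  m1 = d.a.0 :: --d--▸ m2
  m2 = a.0 :: --a--▸ m3
  m3 = 0 :: (no moves)
Reachable graph of Q (4 states):
  n0 = d.d.a.0 + 0 :: --d--▸ n1
  n1 = d.a.0 :: --d--▸ n2
  n2 = a.0 :: --a--▸ n3
  n3 = 0 :: (no moves)
Partition-refinement fixed point:
  B0 = {m0, n0}
  B1 = {m1, n1}
  B2 = {m2, n2}
  B3 = {m3, n3}
m0 ∈ B0, n0 ∈ B0 → same block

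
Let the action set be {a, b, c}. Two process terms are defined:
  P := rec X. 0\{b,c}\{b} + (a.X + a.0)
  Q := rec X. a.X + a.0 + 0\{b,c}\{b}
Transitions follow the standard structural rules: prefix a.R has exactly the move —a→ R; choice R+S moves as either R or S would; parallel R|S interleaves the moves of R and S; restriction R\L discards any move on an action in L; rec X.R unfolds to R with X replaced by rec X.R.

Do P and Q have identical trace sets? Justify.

LTS(P): 2 reachable states
  p0 = rec X. 0\{b,c}\{b} + (a.X + a.0) ⊢ —a→ p0, —a→ p1
  p1 = 0 ⊢ ·
LTS(Q): 2 reachable states
  q0 = rec X. a.X + a.0 + 0\{b,c}\{b} ⊢ —a→ q0, —a→ q1
  q1 = 0 ⊢ ·
Partition-refinement fixed point:
  B0 = {p0, q0}
  B1 = {p1, q1}
p0 ∈ B0, q0 ∈ B0 → same block
Bisimilar ⇒ trace-equivalent.

traces(P) = traces(Q)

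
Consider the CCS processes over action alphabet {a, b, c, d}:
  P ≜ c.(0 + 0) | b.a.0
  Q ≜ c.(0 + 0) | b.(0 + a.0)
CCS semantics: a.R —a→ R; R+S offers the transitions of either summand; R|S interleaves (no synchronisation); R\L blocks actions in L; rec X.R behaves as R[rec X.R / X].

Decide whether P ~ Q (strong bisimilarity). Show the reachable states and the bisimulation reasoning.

P ~ Q

P's transition system — 6 states:
  u0 = c.(0 + 0) | b.a.0 ⊢ ··b··> u1, ··c··> u2
  u1 = c.(0 + 0) | a.0 ⊢ ··a··> u3, ··c··> u4
  u2 = (0 + 0) | b.a.0 ⊢ ··b··> u4
  u3 = c.(0 + 0) | 0 ⊢ ··c··> u5
  u4 = (0 + 0) | a.0 ⊢ ··a··> u5
  u5 = (0 + 0) | 0 ⊢ stopped
Q's transition system — 6 states:
  v0 = c.(0 + 0) | b.(0 + a.0) ⊢ ··b··> v1, ··c··> v2
  v1 = c.(0 + 0) | (0 + a.0) ⊢ ··a··> v3, ··c··> v4
  v2 = (0 + 0) | b.(0 + a.0) ⊢ ··b··> v4
  v3 = c.(0 + 0) | 0 ⊢ ··c··> v5
  v4 = (0 + 0) | (0 + a.0) ⊢ ··a··> v5
  v5 = (0 + 0) | 0 ⊢ stopped
Coarsest stable partition (strong bisimilarity classes):
  B0 = {u0, v0}
  B1 = {u1, v1}
  B2 = {u3, v3}
  B3 = {u5, v5}
  B4 = {u4, v4}
  B5 = {u2, v2}
u0 ∈ B0, v0 ∈ B0 → same block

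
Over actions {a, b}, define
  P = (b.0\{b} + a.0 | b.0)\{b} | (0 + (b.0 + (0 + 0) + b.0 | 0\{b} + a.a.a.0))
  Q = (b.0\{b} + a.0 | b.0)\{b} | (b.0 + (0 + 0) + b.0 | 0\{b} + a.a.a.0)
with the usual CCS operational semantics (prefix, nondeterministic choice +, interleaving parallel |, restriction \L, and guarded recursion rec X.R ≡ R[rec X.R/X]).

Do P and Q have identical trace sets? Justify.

P's transition system — 10 states:
  s0 = (b.0\{b} + a.0 | b.0)\{b} | (0 + (b.0 + (0 + 0) + b.0 | 0\{b} + a.a.a.0)) has moves -a-> s1, -a-> s2, -b-> s3, -b-> s4
  s1 = (0 | b.0)\{b} | (0 + (b.0 + (0 + 0) + b.0 | 0\{b} + a.a.a.0)) has moves -a-> s5, -b-> s6, -b-> s7
  s2 = (b.0\{b} + a.0 | b.0)\{b} | a.a.0 has moves -a-> s5, -a-> s8
  s3 = (b.0\{b} + a.0 | b.0)\{b} | (0 | 0\{b}) has moves -a-> s6
  s4 = (b.0\{b} + a.0 | b.0)\{b} | 0 has moves -a-> s7
  s5 = (0 | b.0)\{b} | a.a.0 has moves -a-> s9
  s6 = (0 | b.0)\{b} | (0 | 0\{b}) has moves stopped
  s7 = (0 | b.0)\{b} | 0 has moves stopped
  s8 = (b.0\{b} + a.0 | b.0)\{b} | a.0 has moves -a-> s4, -a-> s9
  s9 = (0 | b.0)\{b} | a.0 has moves -a-> s7
Q's transition system — 10 states:
  t0 = (b.0\{b} + a.0 | b.0)\{b} | (b.0 + (0 + 0) + b.0 | 0\{b} + a.a.a.0) has moves -a-> t1, -a-> t2, -b-> t3, -b-> t4
  t1 = (0 | b.0)\{b} | (b.0 + (0 + 0) + b.0 | 0\{b} + a.a.a.0) has moves -a-> t5, -b-> t6, -b-> t7
  t2 = (b.0\{b} + a.0 | b.0)\{b} | a.a.0 has moves -a-> t5, -a-> t8
  t3 = (b.0\{b} + a.0 | b.0)\{b} | (0 | 0\{b}) has moves -a-> t6
  t4 = (b.0\{b} + a.0 | b.0)\{b} | 0 has moves -a-> t7
  t5 = (0 | b.0)\{b} | a.a.0 has moves -a-> t9
  t6 = (0 | b.0)\{b} | (0 | 0\{b}) has moves stopped
  t7 = (0 | b.0)\{b} | 0 has moves stopped
  t8 = (b.0\{b} + a.0 | b.0)\{b} | a.0 has moves -a-> t4, -a-> t9
  t9 = (0 | b.0)\{b} | a.0 has moves -a-> t7
Coarsest stable partition (strong bisimilarity classes):
  B0 = {s0, t0}
  B1 = {s3, s4, s9, t3, t4, t9}
  B2 = {s6, s7, t6, t7}
  B3 = {s1, t1}
  B4 = {s5, s8, t5, t8}
  B5 = {s2, t2}
s0 ∈ B0, t0 ∈ B0 → same block
Bisimilar ⇒ trace-equivalent.

YES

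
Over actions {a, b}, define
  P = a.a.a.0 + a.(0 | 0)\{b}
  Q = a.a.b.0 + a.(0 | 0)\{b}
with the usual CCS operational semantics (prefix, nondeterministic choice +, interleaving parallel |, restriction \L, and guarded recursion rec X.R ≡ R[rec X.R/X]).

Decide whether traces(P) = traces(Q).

NO — witness ⟨aaa⟩

LTS(P): 5 reachable states
  u0 = a.a.a.0 + a.(0 | 0)\{b} → =a=> u1, =a=> u2
  u1 = (0 | 0)\{b} → deadlocked
  u2 = a.a.0 → =a=> u3
  u3 = a.0 → =a=> u4
  u4 = 0 → deadlocked
LTS(Q): 5 reachable states
  v0 = a.a.b.0 + a.(0 | 0)\{b} → =a=> v1, =a=> v2
  v1 = (0 | 0)\{b} → deadlocked
  v2 = a.b.0 → =a=> v3
  v3 = b.0 → =b=> v4
  v4 = 0 → deadlocked
Run σ = ⟨aaa⟩ on P: start {u0}
  [1] a ⇒ {u1, u2}
  [2] a ⇒ {u3}
  [3] a ⇒ {u4}
  ✓ P
Run σ = ⟨aaa⟩ on Q: start {v0}
  [1] a ⇒ {v1, v2}
  [2] a ⇒ {v3}
  [3] a ⇒ ∅  — Q cannot continue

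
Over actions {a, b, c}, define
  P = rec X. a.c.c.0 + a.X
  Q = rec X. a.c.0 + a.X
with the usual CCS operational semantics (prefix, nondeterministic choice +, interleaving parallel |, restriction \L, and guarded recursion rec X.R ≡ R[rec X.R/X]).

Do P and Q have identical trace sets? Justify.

NO — witness ⟨acc⟩

LTS(P): 4 reachable states
  s0 = rec X. a.c.c.0 + a.X :: —a→ s0, —a→ s1
  s1 = c.c.0 :: —c→ s2
  s2 = c.0 :: —c→ s3
  s3 = 0 :: (no moves)
LTS(Q): 3 reachable states
  t0 = rec X. a.c.0 + a.X :: —a→ t0, —a→ t1
  t1 = c.0 :: —c→ t2
  t2 = 0 :: (no moves)
Trace ⟨acc⟩ through P, begin at {s0}:
  after a @ step 1: {s0, s1}
  after c @ step 2: {s2}
  after c @ step 3: {s3}
  — P admits the full trace.
Trace ⟨acc⟩ through Q, begin at {t0}:
  after a @ step 1: {t0, t1}
  after c @ step 2: {t2}
  after c @ step 3: ∅  — Q cannot continue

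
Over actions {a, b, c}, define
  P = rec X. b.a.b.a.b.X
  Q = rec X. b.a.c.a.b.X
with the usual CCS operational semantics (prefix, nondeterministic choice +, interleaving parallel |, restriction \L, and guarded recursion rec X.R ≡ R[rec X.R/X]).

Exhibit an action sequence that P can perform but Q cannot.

bab

Reachable graph of P (5 states):
  u0 = rec X. b.a.b.a.b.X | --b--▸ u1
  u1 = a.b.a.b.(rec X. b.a.b.a.b.X) | --a--▸ u2
  u2 = b.a.b.(rec X. b.a.b.a.b.X) | --b--▸ u3
  u3 = a.b.(rec X. b.a.b.a.b.X) | --a--▸ u4
  u4 = b.(rec X. b.a.b.a.b.X) | --b--▸ u0
Reachable graph of Q (5 states):
  v0 = rec X. b.a.c.a.b.X | --b--▸ v1
  v1 = a.c.a.b.(rec X. b.a.c.a.b.X) | --a--▸ v2
  v2 = c.a.b.(rec X. b.a.c.a.b.X) | --c--▸ v3
  v3 = a.b.(rec X. b.a.c.a.b.X) | --a--▸ v4
  v4 = b.(rec X. b.a.c.a.b.X) | --b--▸ v0
Trace ⟨bab⟩ through P, begin at {u0}:
  [1] b ⇒ {u1}
  [2] a ⇒ {u2}
  [3] b ⇒ {u3}
  — P admits the full trace.
Trace ⟨bab⟩ through Q, begin at {v0}:
  [1] b ⇒ {v1}
  [2] a ⇒ {v2}
  [3] b ⇒ no successor for Q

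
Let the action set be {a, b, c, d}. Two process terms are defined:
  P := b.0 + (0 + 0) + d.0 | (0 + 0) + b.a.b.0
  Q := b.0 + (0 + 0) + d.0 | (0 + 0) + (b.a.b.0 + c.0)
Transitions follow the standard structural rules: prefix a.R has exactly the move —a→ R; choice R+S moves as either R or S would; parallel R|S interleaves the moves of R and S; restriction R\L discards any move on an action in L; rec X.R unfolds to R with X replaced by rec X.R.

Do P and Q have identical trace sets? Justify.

trace-distinct — witness ⟨c⟩

Reachable graph of P (5 states):
  m0 = b.0 + (0 + 0) + d.0 | (0 + 0) + b.a.b.0 has moves -b-> m1, -b-> m2, -d-> m3
  m1 = 0 has moves stopped
  m2 = a.b.0 has moves -a-> m4
  m3 = 0 | (0 + 0) has moves stopped
  m4 = b.0 has moves -b-> m1
Reachable graph of Q (5 states):
  n0 = b.0 + (0 + 0) + d.0 | (0 + 0) + (b.a.b.0 + c.0) has moves -b-> n1, -b-> n2, -c-> n1, -d-> n3
  n1 = 0 has moves stopped
  n2 = a.b.0 has moves -a-> n4
  n3 = 0 | (0 + 0) has moves stopped
  n4 = b.0 has moves -b-> n1
Trace ⟨c⟩ through Q, begin at {n0}:
  step 1 (c): {n1}
  — Q admits the full trace.
Trace ⟨c⟩ through P, begin at {m0}:
  step 1 (c): ∅  — P cannot continue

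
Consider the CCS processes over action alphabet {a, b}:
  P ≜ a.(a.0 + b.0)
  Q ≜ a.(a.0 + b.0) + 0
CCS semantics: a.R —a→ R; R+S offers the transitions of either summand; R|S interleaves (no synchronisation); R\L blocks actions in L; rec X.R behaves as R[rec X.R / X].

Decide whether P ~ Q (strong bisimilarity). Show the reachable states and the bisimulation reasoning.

Reachable graph of P (3 states):
  s0 = a.(a.0 + b.0) :: =a=> s1
  s1 = a.0 + b.0 :: =a=> s2, =b=> s2
  s2 = 0 :: stopped
Reachable graph of Q (3 states):
  t0 = a.(a.0 + b.0) + 0 :: =a=> t1
  t1 = a.0 + b.0 :: =a=> t2, =b=> t2
  t2 = 0 :: stopped
Bisimilarity quotient blocks:
  B0 = {s0, t0}
  B1 = {s1, t1}
  B2 = {s2, t2}
s0 ∈ B0, t0 ∈ B0 → same block

bisimilar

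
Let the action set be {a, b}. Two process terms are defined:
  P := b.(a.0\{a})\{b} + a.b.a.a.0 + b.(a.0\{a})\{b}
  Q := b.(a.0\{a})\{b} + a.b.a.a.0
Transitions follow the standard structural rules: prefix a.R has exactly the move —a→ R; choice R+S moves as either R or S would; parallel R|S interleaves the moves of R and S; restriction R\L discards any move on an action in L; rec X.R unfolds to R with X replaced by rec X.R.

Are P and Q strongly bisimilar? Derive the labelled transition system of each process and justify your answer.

YES

P's transition system — 7 states:
  p0 = b.(a.0\{a})\{b} + a.b.a.a.0 + b.(a.0\{a})\{b} → =a=> p1, =b=> p2
  p1 = b.a.a.0 → =b=> p3
  p2 = (a.0\{a})\{b} → =a=> p4
  p3 = a.a.0 → =a=> p5
  p4 = 0\{a}\{b} → ·
  p5 = a.0 → =a=> p6
  p6 = 0 → ·
Q's transition system — 7 states:
  q0 = b.(a.0\{a})\{b} + a.b.a.a.0 → =a=> q1, =b=> q2
  q1 = b.a.a.0 → =b=> q3
  q2 = (a.0\{a})\{b} → =a=> q4
  q3 = a.a.0 → =a=> q5
  q4 = 0\{a}\{b} → ·
  q5 = a.0 → =a=> q6
  q6 = 0 → ·
Partition-refinement fixed point:
  B0 = {p0, q0}
  B1 = {p2, p5, q2, q5}
  B2 = {p4, p6, q4, q6}
  B3 = {p1, q1}
  B4 = {p3, q3}
p0 ∈ B0, q0 ∈ B0 → same block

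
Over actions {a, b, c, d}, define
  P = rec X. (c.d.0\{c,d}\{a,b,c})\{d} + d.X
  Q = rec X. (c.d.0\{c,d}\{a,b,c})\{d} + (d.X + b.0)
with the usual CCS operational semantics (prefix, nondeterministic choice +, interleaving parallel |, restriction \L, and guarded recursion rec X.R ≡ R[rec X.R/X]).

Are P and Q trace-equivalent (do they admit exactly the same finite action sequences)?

NO — witness ⟨b⟩

Reachable graph of P (2 states):
  p0 = rec X. (c.d.0\{c,d}\{a,b,c})\{d} + d.X → =c=> p1, =d=> p0
  p1 = (d.0\{c,d}\{a,b,c})\{d} → ·
Reachable graph of Q (3 states):
  q0 = rec X. (c.d.0\{c,d}\{a,b,c})\{d} + (d.X + b.0) → =b=> q1, =c=> q2, =d=> q0
  q1 = 0 → ·
  q2 = (d.0\{c,d}\{a,b,c})\{d} → ·
Run σ = ⟨b⟩ on Q: start {q0}
  after b @ step 1: {q1}
  — Q admits the full trace.
Run σ = ⟨b⟩ on P: start {p0}
  after b @ step 1: no successor for P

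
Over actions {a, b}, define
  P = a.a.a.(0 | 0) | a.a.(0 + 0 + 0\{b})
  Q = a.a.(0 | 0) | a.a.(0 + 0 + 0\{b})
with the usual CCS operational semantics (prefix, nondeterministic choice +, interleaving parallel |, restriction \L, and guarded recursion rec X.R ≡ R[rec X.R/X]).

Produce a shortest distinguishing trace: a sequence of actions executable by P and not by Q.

LTS(P): 12 reachable states
  m0 = a.a.a.(0 | 0) | a.a.(0 + 0 + 0\{b}) → ··a··> m1, ··a··> m2
  m1 = a.a.(0 | 0) | a.a.(0 + 0 + 0\{b}) → ··a··> m3, ··a··> m4
  m2 = a.a.a.(0 | 0) | a.(0 + 0 + 0\{b}) → ··a··> m4, ··a··> m5
  m3 = a.(0 | 0) | a.a.(0 + 0 + 0\{b}) → ··a··> m6, ··a··> m7
  m4 = a.a.(0 | 0) | a.(0 + 0 + 0\{b}) → ··a··> m7, ··a··> m8
  m5 = a.a.a.(0 | 0) | (0 + 0 + 0\{b}) → ··a··> m8
  m6 = 0 | 0 | a.a.(0 + 0 + 0\{b}) → ··a··> m9
  m7 = a.(0 | 0) | a.(0 + 0 + 0\{b}) → ··a··> m10, ··a··> m9
  m8 = a.a.(0 | 0) | (0 + 0 + 0\{b}) → ··a··> m10
  m9 = 0 | 0 | a.(0 + 0 + 0\{b}) → ··a··> m11
  m10 = a.(0 | 0) | (0 + 0 + 0\{b}) → ··a··> m11
  m11 = 0 | 0 | (0 + 0 + 0\{b}) → stopped
LTS(Q): 9 reachable states
  n0 = a.a.(0 | 0) | a.a.(0 + 0 + 0\{b}) → ··a··> n1, ··a··> n2
  n1 = a.(0 | 0) | a.a.(0 + 0 + 0\{b}) → ··a··> n3, ··a··> n4
  n2 = a.a.(0 | 0) | a.(0 + 0 + 0\{b}) → ··a··> n4, ··a··> n5
  n3 = 0 | 0 | a.a.(0 + 0 + 0\{b}) → ··a··> n6
  n4 = a.(0 | 0) | a.(0 + 0 + 0\{b}) → ··a··> n6, ··a··> n7
  n5 = a.a.(0 | 0) | (0 + 0 + 0\{b}) → ··a··> n7
  n6 = 0 | 0 | a.(0 + 0 + 0\{b}) → ··a··> n8
  n7 = a.(0 | 0) | (0 + 0 + 0\{b}) → ··a··> n8
  n8 = 0 | 0 | (0 + 0 + 0\{b}) → stopped
Trace ⟨aaaaa⟩ through P, begin at {m0}:
  [1] a ⇒ {m1, m2}
  [2] a ⇒ {m3, m4, m5}
  [3] a ⇒ {m6, m7, m8}
  [4] a ⇒ {m10, m9}
  [5] a ⇒ {m11}
  — P admits the full trace.
Trace ⟨aaaaa⟩ through Q, begin at {n0}:
  [1] a ⇒ {n1, n2}
  [2] a ⇒ {n3, n4, n5}
  [3] a ⇒ {n6, n7}
  [4] a ⇒ {n8}
  [5] a ⇒ no successor for Q

aaaaa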